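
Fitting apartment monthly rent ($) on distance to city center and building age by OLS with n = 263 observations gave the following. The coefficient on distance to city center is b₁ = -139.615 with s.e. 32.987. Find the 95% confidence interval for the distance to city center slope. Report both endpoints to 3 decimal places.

df = n − k − 1 = 263 − 2 − 1 = 260.
t* = t_{0.025, 260} = 1.96913.
Margin = t* × SE = 1.96913 × 32.987 = 64.95569.
CI: -139.615 ± 64.95569 → (-204.571, -74.659).
With 95% confidence, each one-unit increase in distance to city center is associated with a change of between -204.571 and -74.659 $ in apartment monthly rent, holding the other predictors fixed.

(-204.571, -74.659)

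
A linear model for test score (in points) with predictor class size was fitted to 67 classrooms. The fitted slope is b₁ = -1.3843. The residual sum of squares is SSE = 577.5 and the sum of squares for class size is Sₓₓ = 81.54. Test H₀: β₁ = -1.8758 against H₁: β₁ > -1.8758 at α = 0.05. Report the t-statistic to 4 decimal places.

MSE = SSE/(n − 2) = 577.5/65 = 8.88462.
SE(b₁) = √(MSE/Sₓₓ) = √(8.88462/81.54) = 0.330091.
t = (-1.3843 − (-1.8758)) / 0.330091 = 1.4890.
df = n − 2 = 65.
One-sided p ≈ 0.0707, which is ≥ 0.05, so fail to reject H₀.
The data do not give significant evidence that the true slope on class size exceeds -1.8758 points per unit.

t = 1.4890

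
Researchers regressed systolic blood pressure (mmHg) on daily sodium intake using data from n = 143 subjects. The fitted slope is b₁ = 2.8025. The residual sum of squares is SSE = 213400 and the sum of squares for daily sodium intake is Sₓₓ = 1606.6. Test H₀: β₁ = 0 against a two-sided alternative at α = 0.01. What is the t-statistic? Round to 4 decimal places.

t = 2.8874

MSE = SSE/(n − 2) = 213400/141 = 1513.48.
SE(b₁) = √(MSE/Sₓₓ) = √(1513.48/1606.6) = 0.970585.
t = 2.8025 / 0.970585 = 2.8874.
df = n − 2 = 141.
Two-sided p ≈ 0.0045, which is < 0.01, so reject H₀.
There is evidence that daily sodium intake is associated with systolic blood pressure.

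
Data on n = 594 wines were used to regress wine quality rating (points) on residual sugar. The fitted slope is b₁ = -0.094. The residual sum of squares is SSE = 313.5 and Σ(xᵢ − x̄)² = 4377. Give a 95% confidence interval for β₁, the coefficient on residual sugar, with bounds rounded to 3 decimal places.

(-0.116, -0.072)

MSE = SSE/(n − 2) = 313.5/592 = 0.529561.
SE(b₁) = √(MSE/Sₓₓ) = √(0.529561/4377) = 0.0109994.
df = n − 2 = 592.
t* = t_{0.025, 592} = 1.963979.
Margin = t* × SE = 1.963979 × 0.0109994 = 0.02160.
CI: -0.094 ± 0.02160 → (-0.116, -0.072).
With 95% confidence, each one-unit increase in residual sugar is associated with a change of between -0.116 and -0.072 points in wine quality rating.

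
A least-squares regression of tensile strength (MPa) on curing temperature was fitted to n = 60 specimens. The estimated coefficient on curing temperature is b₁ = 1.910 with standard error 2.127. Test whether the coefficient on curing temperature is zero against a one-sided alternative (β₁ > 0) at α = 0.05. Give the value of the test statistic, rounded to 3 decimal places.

t = 0.898

H₀: β₁ = 0 vs H₁: β₁ > 0.
t = (b₁ − β₁⁰)/SE = 1.910 / 2.127 = 0.898.
df = n − 2 = 60 − 2 = 58.
One-sided p ≈ 0.1865, which is ≥ 0.05, so fail to reject H₀.
The data do not give significant evidence that the true slope on curing temperature is positive.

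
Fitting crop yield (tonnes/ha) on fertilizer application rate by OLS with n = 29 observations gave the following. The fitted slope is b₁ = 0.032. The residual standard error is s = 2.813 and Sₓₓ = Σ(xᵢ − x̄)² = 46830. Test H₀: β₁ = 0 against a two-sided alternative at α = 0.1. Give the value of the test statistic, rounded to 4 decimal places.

t = 2.4617

SE(b₁) = s/√Sₓₓ = 2.813/√46830 = 0.0129989.
t = 0.032 / 0.0129989 = 2.4617.
df = n − 2 = 27.
Two-sided p ≈ 0.0205, which is < 0.1, so reject H₀.
There is evidence that fertilizer application rate is associated with crop yield.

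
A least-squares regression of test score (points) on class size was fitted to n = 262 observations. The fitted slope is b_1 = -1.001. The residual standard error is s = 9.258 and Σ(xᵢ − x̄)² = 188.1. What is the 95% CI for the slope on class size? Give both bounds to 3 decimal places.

SE(b_1) = s/√Sₓₓ = 9.258/√188.1 = 0.67503.
df = n − 2 = 260.
t* = t_{0.025, 260} = 1.96913.
Margin = t* × SE = 1.96913 × 0.67503 = 1.32922.
CI: -1.001 ± 1.32922 → (-2.330, 0.328).
With 95% confidence, each one-unit increase in class size is associated with a change of between -2.330 and 0.328 points in test score.

(-2.330, 0.328)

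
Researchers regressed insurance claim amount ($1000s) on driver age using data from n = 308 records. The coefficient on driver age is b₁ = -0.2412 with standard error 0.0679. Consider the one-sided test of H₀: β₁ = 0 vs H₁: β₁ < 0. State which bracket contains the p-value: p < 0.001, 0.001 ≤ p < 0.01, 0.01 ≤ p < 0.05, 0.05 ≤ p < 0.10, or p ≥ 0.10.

p < 0.001

t = -0.2412 / 0.0679 = -3.552.
df = n − 2 = 308 − 2 = 306.
One-sided p = P(T_{306} < t) ≈ 0.0002.
So p < 0.001.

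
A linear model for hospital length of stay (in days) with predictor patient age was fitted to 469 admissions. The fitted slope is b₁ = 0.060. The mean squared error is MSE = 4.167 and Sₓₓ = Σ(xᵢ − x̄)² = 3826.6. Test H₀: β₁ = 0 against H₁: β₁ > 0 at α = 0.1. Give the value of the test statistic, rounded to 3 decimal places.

SE(b₁) = √(MSE/Sₓₓ) = √(4.167/3826.6) = 0.0329993.
t = 0.060 / 0.0329993 = 1.818.
df = n − 2 = 467.
One-sided p ≈ 0.0348, which is < 0.1, so reject H₀.
There is evidence that the true slope on patient age is positive.

t = 1.818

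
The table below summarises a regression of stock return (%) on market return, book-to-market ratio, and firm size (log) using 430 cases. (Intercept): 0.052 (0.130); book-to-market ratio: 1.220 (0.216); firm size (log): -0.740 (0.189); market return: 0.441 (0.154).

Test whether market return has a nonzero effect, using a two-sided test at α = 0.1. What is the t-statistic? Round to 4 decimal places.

Read off: b = 0.441, SE = 0.154 for market return.
H₀: β₁ = 0 vs H₁: β₁ ≠ 0.
t = 0.441 / 0.154 = 2.8636.
df = n − k − 1 = 430 − 3 − 1 = 426.
Two-sided p ≈ 0.0044, which is < 0.1, so reject H₀.
There is evidence that market return is associated with stock return, holding the other predictors fixed.

t = 2.8636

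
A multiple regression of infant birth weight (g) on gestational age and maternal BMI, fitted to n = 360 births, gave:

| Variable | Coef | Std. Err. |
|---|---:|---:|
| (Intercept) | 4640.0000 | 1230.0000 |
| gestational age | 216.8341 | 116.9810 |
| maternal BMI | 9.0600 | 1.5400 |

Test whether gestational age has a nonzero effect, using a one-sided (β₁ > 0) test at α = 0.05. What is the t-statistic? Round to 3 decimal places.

t = 1.854

Read off: b = 216.8341, SE = 116.9810 for gestational age.
H₀: β₁ = 0 vs H₁: β₁ > 0.
t = 216.8341 / 116.9810 = 1.854.
df = n − k − 1 = 360 − 2 − 1 = 357.
One-sided p ≈ 0.0323, which is < 0.05, so reject H₀.
There is evidence that the true slope on gestational age is positive, holding the other predictors fixed.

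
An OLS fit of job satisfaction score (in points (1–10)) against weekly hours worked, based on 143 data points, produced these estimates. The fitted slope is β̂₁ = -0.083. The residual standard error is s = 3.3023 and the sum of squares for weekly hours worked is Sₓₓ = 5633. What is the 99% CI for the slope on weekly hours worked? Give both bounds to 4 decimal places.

(-0.1979, 0.0319)

SE(β̂₁) = s/√Sₓₓ = 3.3023/√5633 = 0.0439994.
df = n − 2 = 141.
t* = t_{0.005, 141} = 2.611147.
Margin = t* × SE = 2.611147 × 0.0439994 = 0.114889.
CI: -0.083 ± 0.114889 → (-0.1979, 0.0319).
With 99% confidence, each one-unit increase in weekly hours worked is associated with a change of between -0.1979 and 0.0319 points (1–10) in job satisfaction score.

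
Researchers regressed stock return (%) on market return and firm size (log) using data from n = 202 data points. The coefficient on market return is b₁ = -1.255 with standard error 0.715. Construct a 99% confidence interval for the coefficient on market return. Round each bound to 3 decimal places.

df = n − k − 1 = 202 − 2 − 1 = 199.
t* = t_{0.005, 199} = 2.60076.
Margin = t* × SE = 2.60076 × 0.715 = 1.85954.
CI: -1.255 ± 1.85954 → (-3.115, 0.605).
With 99% confidence, each one-unit increase in market return is associated with a change of between -3.115 and 0.605 % in stock return, holding the other predictors fixed.

(-3.115, 0.605)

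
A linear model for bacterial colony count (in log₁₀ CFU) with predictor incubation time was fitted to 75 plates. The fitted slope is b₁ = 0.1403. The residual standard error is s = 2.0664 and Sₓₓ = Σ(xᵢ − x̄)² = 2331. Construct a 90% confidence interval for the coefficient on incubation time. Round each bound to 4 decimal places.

(0.0690, 0.2116)

SE(b₁) = s/√Sₓₓ = 2.0664/√2331 = 0.0427999.
df = n − 2 = 73.
t* = t_{0.05, 73} = 1.665996.
Margin = t* × SE = 1.665996 × 0.0427999 = 0.071305.
CI: 0.1403 ± 0.071305 → (0.0690, 0.2116).
With 90% confidence, each one-unit increase in incubation time is associated with a change of between 0.0690 and 0.2116 log₁₀ CFU in bacterial colony count.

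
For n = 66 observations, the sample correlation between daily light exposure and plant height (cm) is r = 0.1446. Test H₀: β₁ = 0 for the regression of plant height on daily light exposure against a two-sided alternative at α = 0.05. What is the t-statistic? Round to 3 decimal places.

t = r·√(n − 2)/√(1 − r²) = 0.1446·√64/√0.979091 = 1.169.
df = n − 2 = 64.
Two-sided p ≈ 0.2467, which is ≥ 0.05, so fail to reject H₀.
The data do not give significant evidence of a linear association between daily light exposure and plant height.

t = 1.169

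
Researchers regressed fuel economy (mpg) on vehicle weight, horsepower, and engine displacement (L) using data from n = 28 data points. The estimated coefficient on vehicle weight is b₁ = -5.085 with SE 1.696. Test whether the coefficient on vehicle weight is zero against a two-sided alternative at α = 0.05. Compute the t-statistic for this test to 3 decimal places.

H₀: β₁ = 0 vs H₁: β₁ ≠ 0.
t = (b₁ − β₁⁰)/SE = -5.085 / 1.696 = -2.998.
df = n − k − 1 = 28 − 3 − 1 = 24.
Two-sided p ≈ 0.0062, which is < 0.05, so reject H₀.
There is evidence that vehicle weight is associated with fuel economy, holding the other predictors fixed.

t = -2.998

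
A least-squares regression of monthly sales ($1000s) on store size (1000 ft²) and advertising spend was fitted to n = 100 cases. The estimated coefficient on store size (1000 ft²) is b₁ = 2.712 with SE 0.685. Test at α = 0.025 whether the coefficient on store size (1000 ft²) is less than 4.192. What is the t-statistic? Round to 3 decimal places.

H₀: β₁ = 4.192 vs H₁: β₁ < 4.192.
t = (b₁ − β₁⁰)/SE = (2.712 − 4.192) / 0.685 = -2.161.
df = n − k − 1 = 100 − 2 − 1 = 97.
One-sided p ≈ 0.0166, which is < 0.025, so reject H₀.
There is evidence that the true slope on store size (1000 ft²) is below 4.192 $1000s per unit, holding the other predictors fixed.

t = -2.161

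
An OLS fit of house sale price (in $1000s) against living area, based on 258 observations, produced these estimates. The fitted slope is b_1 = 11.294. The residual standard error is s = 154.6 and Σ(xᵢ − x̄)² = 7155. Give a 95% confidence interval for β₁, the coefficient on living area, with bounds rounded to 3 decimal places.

SE(b_1) = s/√Sₓₓ = 154.6/√7155 = 1.8277.
df = n − 2 = 256.
t* = t_{0.025, 256} = 1.969274.
Margin = t* × SE = 1.969274 × 1.8277 = 3.59924.
CI: 11.294 ± 3.59924 → (7.695, 14.893).
With 95% confidence, each one-unit increase in living area is associated with a change of between 7.695 and 14.893 $1000s in house sale price.

(7.695, 14.893)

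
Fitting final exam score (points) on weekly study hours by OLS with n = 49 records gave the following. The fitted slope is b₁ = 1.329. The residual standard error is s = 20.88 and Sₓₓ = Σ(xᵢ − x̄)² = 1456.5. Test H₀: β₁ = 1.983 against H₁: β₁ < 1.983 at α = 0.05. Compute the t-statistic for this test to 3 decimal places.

SE(b₁) = s/√Sₓₓ = 20.88/√1456.5 = 0.547111.
t = (1.329 − 1.983) / 0.547111 = -1.195.
df = n − 2 = 47.
One-sided p ≈ 0.1190, which is ≥ 0.05, so fail to reject H₀.
The data do not give significant evidence that the true slope on weekly study hours is below 1.983 points per unit.

t = -1.195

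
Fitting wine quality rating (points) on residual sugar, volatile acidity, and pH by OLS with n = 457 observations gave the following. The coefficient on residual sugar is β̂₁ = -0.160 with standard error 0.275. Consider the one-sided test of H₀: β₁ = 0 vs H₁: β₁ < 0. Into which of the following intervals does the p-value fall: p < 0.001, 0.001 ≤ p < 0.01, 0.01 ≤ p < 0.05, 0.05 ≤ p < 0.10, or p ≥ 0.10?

t = -0.160 / 0.275 = -0.582.
df = n − k − 1 = 457 − 3 − 1 = 453.
One-sided p = P(T_{453} < t) ≈ 0.2805.
So p ≥ 0.10.

p ≥ 0.10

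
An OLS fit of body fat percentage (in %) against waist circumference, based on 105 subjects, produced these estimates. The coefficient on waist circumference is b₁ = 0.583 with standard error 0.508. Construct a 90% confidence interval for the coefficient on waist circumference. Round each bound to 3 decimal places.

(-0.260, 1.426)

df = n − 2 = 105 − 2 = 103.
t* = t_{0.05, 103} = 1.659782.
Margin = t* × SE = 1.659782 × 0.508 = 0.84317.
CI: 0.583 ± 0.84317 → (-0.260, 1.426).
With 90% confidence, each one-unit increase in waist circumference is associated with a change of between -0.260 and 1.426 % in body fat percentage.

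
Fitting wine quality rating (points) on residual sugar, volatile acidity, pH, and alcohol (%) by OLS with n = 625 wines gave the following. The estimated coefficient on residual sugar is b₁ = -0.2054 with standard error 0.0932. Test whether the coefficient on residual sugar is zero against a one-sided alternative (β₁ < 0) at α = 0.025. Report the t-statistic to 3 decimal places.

t = -2.204

H₀: β₁ = 0 vs H₁: β₁ < 0.
t = (b₁ − β₁⁰)/SE = -0.2054 / 0.0932 = -2.204.
df = n − k − 1 = 625 − 4 − 1 = 620.
One-sided p ≈ 0.0140, which is < 0.025, so reject H₀.
There is evidence that the true slope on residual sugar is negative, holding the other predictors fixed.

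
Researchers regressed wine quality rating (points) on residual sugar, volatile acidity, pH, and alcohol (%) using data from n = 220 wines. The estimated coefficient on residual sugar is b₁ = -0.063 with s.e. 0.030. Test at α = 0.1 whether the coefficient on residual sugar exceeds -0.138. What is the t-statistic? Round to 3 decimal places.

t = 2.500

H₀: β₁ = -0.138 vs H₁: β₁ > -0.138.
t = (b₁ − β₁⁰)/SE = (-0.063 − (-0.138)) / 0.030 = 2.500.
df = n − k − 1 = 220 − 4 − 1 = 215.
One-sided p ≈ 0.0066, which is < 0.1, so reject H₀.
There is evidence that the true slope on residual sugar exceeds -0.138 points per unit, holding the other predictors fixed.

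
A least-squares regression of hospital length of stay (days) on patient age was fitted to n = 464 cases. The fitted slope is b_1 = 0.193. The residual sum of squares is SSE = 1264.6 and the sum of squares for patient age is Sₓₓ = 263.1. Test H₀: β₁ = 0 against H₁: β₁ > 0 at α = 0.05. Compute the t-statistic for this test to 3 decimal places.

MSE = SSE/(n − 2) = 1264.6/462 = 2.73723.
SE(b_1) = √(MSE/Sₓₓ) = √(2.73723/263.1) = 0.101999.
t = 0.193 / 0.101999 = 1.892.
df = n − 2 = 462.
One-sided p ≈ 0.0295, which is < 0.05, so reject H₀.
There is evidence that the true slope on patient age is positive.

t = 1.892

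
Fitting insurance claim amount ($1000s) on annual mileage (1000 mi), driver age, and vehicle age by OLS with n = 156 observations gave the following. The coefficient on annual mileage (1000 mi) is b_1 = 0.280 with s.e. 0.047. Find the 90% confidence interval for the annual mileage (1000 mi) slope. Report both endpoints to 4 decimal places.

df = n − k − 1 = 156 − 3 − 1 = 152.
t* = t_{0.05, 152} = 1.65494.
Margin = t* × SE = 1.65494 × 0.047 = 0.077782.
CI: 0.280 ± 0.077782 → (0.2022, 0.3578).
With 90% confidence, each one-unit increase in annual mileage (1000 mi) is associated with a change of between 0.2022 and 0.3578 $1000s in insurance claim amount, holding the other predictors fixed.

(0.2022, 0.3578)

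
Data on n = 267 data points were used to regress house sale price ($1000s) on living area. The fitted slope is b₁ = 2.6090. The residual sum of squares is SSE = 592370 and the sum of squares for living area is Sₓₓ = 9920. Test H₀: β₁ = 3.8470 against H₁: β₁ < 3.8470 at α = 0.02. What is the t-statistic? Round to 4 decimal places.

t = -2.6080

MSE = SSE/(n − 2) = 592370/265 = 2235.36.
SE(b₁) = √(MSE/Sₓₓ) = √(2235.36/9920) = 0.474698.
t = (2.6090 − 3.8470) / 0.474698 = -2.6080.
df = n − 2 = 265.
One-sided p ≈ 0.0048, which is < 0.02, so reject H₀.
There is evidence that the true slope on living area is below 3.8470 $1000s per unit.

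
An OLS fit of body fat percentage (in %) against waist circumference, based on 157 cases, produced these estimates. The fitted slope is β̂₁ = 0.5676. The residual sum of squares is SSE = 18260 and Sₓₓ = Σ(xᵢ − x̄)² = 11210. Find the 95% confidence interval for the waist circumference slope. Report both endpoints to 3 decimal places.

(0.365, 0.770)

MSE = SSE/(n − 2) = 18260/155 = 117.806.
SE(β̂₁) = √(MSE/Sₓₓ) = √(117.806/11210) = 0.102514.
df = n − 2 = 155.
t* = t_{0.025, 155} = 1.975387.
Margin = t* × SE = 1.975387 × 0.102514 = 0.20250.
CI: 0.5676 ± 0.20250 → (0.365, 0.770).
With 95% confidence, each one-unit increase in waist circumference is associated with a change of between 0.365 and 0.770 % in body fat percentage.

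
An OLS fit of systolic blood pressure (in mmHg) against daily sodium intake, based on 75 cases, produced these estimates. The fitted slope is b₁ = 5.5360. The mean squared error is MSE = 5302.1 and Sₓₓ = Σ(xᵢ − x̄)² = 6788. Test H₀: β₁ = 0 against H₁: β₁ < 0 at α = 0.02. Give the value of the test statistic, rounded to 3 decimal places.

SE(b₁) = √(MSE/Sₓₓ) = √(5302.1/6788) = 0.883798.
t = 5.5360 / 0.883798 = 6.264.
df = n − 2 = 73.
One-sided p ≈ 1.0000, which is ≥ 0.02, so fail to reject H₀.
The data do not give significant evidence that the true slope on daily sodium intake is negative.

t = 6.264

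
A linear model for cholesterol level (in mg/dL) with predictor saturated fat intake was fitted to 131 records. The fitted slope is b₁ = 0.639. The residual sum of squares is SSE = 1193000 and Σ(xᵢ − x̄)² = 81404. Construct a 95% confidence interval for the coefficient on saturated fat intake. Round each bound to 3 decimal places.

(-0.028, 1.306)

MSE = SSE/(n − 2) = 1193000/129 = 9248.06.
SE(b₁) = √(MSE/Sₓₓ) = √(9248.06/81404) = 0.337056.
df = n − 2 = 129.
t* = t_{0.025, 129} = 1.978524.
Margin = t* × SE = 1.978524 × 0.337056 = 0.66687.
CI: 0.639 ± 0.66687 → (-0.028, 1.306).
With 95% confidence, each one-unit increase in saturated fat intake is associated with a change of between -0.028 and 1.306 mg/dL in cholesterol level.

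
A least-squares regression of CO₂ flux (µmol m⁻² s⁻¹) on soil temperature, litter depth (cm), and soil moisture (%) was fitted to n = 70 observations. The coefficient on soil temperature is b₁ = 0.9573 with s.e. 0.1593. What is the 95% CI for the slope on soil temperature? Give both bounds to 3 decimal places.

(0.639, 1.275)

df = n − k − 1 = 70 − 3 − 1 = 66.
t* = t_{0.025, 66} = 1.996564.
Margin = t* × SE = 1.996564 × 0.1593 = 0.31805.
CI: 0.9573 ± 0.31805 → (0.639, 1.275).
With 95% confidence, each one-unit increase in soil temperature is associated with a change of between 0.639 and 1.275 µmol m⁻² s⁻¹ in CO₂ flux, holding the other predictors fixed.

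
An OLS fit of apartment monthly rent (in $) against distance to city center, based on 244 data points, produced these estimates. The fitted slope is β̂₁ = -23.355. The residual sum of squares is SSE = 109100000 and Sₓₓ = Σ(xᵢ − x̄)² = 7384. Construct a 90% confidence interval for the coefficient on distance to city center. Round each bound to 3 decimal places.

(-36.257, -10.453)

MSE = SSE/(n − 2) = 109100000/242 = 450826.
SE(β̂₁) = √(MSE/Sₓₓ) = √(450826/7384) = 7.81374.
df = n − 2 = 242.
t* = t_{0.05, 242} = 1.651175.
Margin = t* × SE = 1.651175 × 7.81374 = 12.90185.
CI: -23.355 ± 12.90185 → (-36.257, -10.453).
With 90% confidence, each one-unit increase in distance to city center is associated with a change of between -36.257 and -10.453 $ in apartment monthly rent.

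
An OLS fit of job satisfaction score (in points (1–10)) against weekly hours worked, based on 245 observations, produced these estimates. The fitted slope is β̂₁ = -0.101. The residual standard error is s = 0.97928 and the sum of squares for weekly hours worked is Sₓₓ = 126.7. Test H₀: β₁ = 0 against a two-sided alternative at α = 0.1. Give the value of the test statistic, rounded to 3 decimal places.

SE(β̂₁) = s/√Sₓₓ = 0.97928/√126.7 = 0.0869999.
t = -0.101 / 0.0869999 = -1.161.
df = n − 2 = 243.
Two-sided p ≈ 0.2468, which is ≥ 0.1, so fail to reject H₀.
The data do not give significant evidence of an association between weekly hours worked and job satisfaction score.

t = -1.161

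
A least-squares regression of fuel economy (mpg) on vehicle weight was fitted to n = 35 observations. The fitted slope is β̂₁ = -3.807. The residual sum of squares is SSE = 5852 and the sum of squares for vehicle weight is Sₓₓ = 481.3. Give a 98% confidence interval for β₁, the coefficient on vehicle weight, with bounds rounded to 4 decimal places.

MSE = SSE/(n − 2) = 5852/33 = 177.333.
SE(β̂₁) = √(MSE/Sₓₓ) = √(177.333/481.3) = 0.606998.
df = n − 2 = 33.
t* = t_{0.01, 33} = 2.444794.
Margin = t* × SE = 2.444794 × 0.606998 = 1.483985.
CI: -3.807 ± 1.483985 → (-5.2910, -2.3230).
With 98% confidence, each one-unit increase in vehicle weight is associated with a change of between -5.2910 and -2.3230 mpg in fuel economy.

(-5.2910, -2.3230)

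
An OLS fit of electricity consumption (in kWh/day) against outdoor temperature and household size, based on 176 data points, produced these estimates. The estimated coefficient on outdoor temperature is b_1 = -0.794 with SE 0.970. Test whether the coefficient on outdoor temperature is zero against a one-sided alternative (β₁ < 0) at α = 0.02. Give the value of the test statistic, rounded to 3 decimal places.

H₀: β₁ = 0 vs H₁: β₁ < 0.
t = (b_1 − β₁⁰)/SE = -0.794 / 0.970 = -0.819.
df = n − k − 1 = 176 − 2 − 1 = 173.
One-sided p ≈ 0.2071, which is ≥ 0.02, so fail to reject H₀.
The data do not give significant evidence that the true slope on outdoor temperature is negative, holding the other predictors fixed.

t = -0.819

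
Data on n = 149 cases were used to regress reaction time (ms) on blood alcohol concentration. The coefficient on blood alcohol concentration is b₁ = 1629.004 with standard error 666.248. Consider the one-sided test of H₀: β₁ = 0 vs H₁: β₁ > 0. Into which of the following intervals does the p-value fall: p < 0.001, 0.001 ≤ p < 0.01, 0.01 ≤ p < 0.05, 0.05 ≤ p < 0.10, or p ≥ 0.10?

0.001 ≤ p < 0.01

t = 1629.004 / 666.248 = 2.445.
df = n − 2 = 149 − 2 = 147.
One-sided p = P(T_{147} > t) ≈ 0.0078.
So 0.001 ≤ p < 0.01.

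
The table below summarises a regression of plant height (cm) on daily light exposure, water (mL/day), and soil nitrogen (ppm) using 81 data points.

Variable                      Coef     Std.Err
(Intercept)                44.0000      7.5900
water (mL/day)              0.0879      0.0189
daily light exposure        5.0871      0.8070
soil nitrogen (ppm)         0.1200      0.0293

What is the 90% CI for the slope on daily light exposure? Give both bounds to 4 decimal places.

(3.7435, 6.4307)

Read off: b = 5.0871, SE = 0.8070 for daily light exposure.
df = n − k − 1 = 81 − 3 − 1 = 77.
t* = t_{0.05, 77} = 1.664885.
Margin = t* × SE = 1.664885 × 0.8070 = 1.343562.
CI: 5.0871 ± 1.343562 → (3.7435, 6.4307).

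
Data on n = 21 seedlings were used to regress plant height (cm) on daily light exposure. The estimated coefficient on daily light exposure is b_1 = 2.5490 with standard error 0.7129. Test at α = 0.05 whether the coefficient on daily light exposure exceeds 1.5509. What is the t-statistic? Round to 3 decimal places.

H₀: β₁ = 1.5509 vs H₁: β₁ > 1.5509.
t = (b_1 − β₁⁰)/SE = (2.5490 − 1.5509) / 0.7129 = 1.400.
df = n − 2 = 21 − 2 = 19.
One-sided p ≈ 0.0888, which is ≥ 0.05, so fail to reject H₀.
The data do not give significant evidence that the true slope on daily light exposure exceeds 1.5509 cm per unit.

t = 1.400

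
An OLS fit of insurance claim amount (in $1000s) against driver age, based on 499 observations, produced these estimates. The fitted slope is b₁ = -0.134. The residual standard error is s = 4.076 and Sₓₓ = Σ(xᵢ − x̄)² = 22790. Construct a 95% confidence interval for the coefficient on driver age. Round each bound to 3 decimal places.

SE(b₁) = s/√Sₓₓ = 4.076/√22790 = 0.0269999.
df = n − 2 = 497.
t* = t_{0.025, 497} = 1.964749.
Margin = t* × SE = 1.964749 × 0.0269999 = 0.05305.
CI: -0.134 ± 0.05305 → (-0.187, -0.081).
With 95% confidence, each one-unit increase in driver age is associated with a change of between -0.187 and -0.081 $1000s in insurance claim amount.

(-0.187, -0.081)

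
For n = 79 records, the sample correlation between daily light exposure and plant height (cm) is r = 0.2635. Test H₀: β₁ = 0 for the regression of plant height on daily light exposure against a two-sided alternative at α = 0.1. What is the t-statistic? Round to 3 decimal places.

t = r·√(n − 2)/√(1 − r²) = 0.2635·√77/√0.930568 = 2.397.
df = n − 2 = 77.
Two-sided p ≈ 0.0190, which is < 0.1, so reject H₀.
There is evidence of a linear association between daily light exposure and plant height.

t = 2.397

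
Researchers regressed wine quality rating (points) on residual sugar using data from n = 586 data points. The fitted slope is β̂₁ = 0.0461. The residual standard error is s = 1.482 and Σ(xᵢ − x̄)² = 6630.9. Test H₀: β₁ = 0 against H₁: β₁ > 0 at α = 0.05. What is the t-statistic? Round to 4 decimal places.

t = 2.5330

SE(β̂₁) = s/√Sₓₓ = 1.482/√6630.9 = 0.0181996.
t = 0.0461 / 0.0181996 = 2.5330.
df = n − 2 = 584.
One-sided p ≈ 0.0058, which is < 0.05, so reject H₀.
There is evidence that the true slope on residual sugar is positive.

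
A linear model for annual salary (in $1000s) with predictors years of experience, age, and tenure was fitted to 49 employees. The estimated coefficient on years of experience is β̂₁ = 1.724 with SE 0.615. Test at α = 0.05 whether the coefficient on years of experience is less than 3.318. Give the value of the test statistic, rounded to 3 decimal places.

H₀: β₁ = 3.318 vs H₁: β₁ < 3.318.
t = (β̂₁ − β₁⁰)/SE = (1.724 − 3.318) / 0.615 = -2.592.
df = n − k − 1 = 49 − 3 − 1 = 45.
One-sided p ≈ 0.0064, which is < 0.05, so reject H₀.
There is evidence that the true slope on years of experience is below 3.318 $1000s per unit, holding the other predictors fixed.

t = -2.592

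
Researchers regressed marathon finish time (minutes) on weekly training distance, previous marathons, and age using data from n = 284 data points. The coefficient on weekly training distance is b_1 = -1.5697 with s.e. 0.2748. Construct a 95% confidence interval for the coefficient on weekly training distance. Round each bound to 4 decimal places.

df = n − k − 1 = 284 − 3 − 1 = 280.
t* = t_{0.025, 280} = 1.968472.
Margin = t* × SE = 1.968472 × 0.2748 = 0.540936.
CI: -1.5697 ± 0.540936 → (-2.1106, -1.0288).
With 95% confidence, each one-unit increase in weekly training distance is associated with a change of between -2.1106 and -1.0288 minutes in marathon finish time, holding the other predictors fixed.

(-2.1106, -1.0288)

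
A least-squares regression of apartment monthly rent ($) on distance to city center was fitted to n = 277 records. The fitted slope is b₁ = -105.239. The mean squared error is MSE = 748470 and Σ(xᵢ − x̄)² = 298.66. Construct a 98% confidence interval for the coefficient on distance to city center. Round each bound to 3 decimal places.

SE(b₁) = √(MSE/Sₓₓ) = √(748470/298.66) = 50.0609.
df = n − 2 = 275.
t* = t_{0.01, 275} = 2.339984.
Margin = t* × SE = 2.339984 × 50.0609 = 117.14171.
CI: -105.239 ± 117.14171 → (-222.381, 11.903).
With 98% confidence, each one-unit increase in distance to city center is associated with a change of between -222.381 and 11.903 $ in apartment monthly rent.

(-222.381, 11.903)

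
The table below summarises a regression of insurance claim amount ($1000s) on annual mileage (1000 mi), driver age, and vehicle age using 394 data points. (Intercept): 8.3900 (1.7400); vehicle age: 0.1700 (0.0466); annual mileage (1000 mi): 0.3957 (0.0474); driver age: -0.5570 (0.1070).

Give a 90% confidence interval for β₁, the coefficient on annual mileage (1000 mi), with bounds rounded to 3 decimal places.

Read off: b = 0.3957, SE = 0.0474 for annual mileage (1000 mi).
df = n − k − 1 = 394 − 3 − 1 = 390.
t* = t_{0.05, 390} = 1.64877.
Margin = t* × SE = 1.64877 × 0.0474 = 0.07815.
CI: 0.3957 ± 0.07815 → (0.318, 0.474).

(0.318, 0.474)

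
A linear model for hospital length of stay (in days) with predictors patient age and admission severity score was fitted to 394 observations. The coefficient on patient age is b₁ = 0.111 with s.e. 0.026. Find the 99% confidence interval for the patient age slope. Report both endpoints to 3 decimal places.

df = n − k − 1 = 394 − 2 − 1 = 391.
t* = t_{0.005, 391} = 2.588462.
Margin = t* × SE = 2.588462 × 0.026 = 0.06730.
CI: 0.111 ± 0.06730 → (0.044, 0.178).
With 99% confidence, each one-unit increase in patient age is associated with a change of between 0.044 and 0.178 days in hospital length of stay, holding the other predictors fixed.

(0.044, 0.178)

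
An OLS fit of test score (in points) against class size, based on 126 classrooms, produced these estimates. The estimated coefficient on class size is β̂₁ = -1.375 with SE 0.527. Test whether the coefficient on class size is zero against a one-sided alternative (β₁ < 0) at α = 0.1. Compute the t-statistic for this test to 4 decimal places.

H₀: β₁ = 0 vs H₁: β₁ < 0.
t = (β̂₁ − β₁⁰)/SE = -1.375 / 0.527 = -2.6091.
df = n − 2 = 126 − 2 = 124.
One-sided p ≈ 0.0051, which is < 0.1, so reject H₀.
There is evidence that the true slope on class size is negative.

t = -2.6091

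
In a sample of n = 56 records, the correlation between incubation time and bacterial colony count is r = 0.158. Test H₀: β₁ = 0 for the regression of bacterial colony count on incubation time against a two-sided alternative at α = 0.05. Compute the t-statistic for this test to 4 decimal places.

t = 1.1758

t = r·√(n − 2)/√(1 − r²) = 0.158·√54/√0.975036 = 1.1758.
df = n − 2 = 54.
Two-sided p ≈ 0.2448, which is ≥ 0.05, so fail to reject H₀.
The data do not give significant evidence of a linear association between incubation time and bacterial colony count.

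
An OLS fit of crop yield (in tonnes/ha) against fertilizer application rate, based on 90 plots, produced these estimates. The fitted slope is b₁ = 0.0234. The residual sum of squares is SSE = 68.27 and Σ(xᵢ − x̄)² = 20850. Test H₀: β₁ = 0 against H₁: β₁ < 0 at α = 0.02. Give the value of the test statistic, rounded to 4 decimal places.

MSE = SSE/(n − 2) = 68.27/88 = 0.775795.
SE(b₁) = √(MSE/Sₓₓ) = √(0.775795/20850) = 0.00609987.
t = 0.0234 / 0.00609987 = 3.8361.
df = n − 2 = 88.
One-sided p ≈ 0.9999, which is ≥ 0.02, so fail to reject H₀.
The data do not give significant evidence that the true slope on fertilizer application rate is negative.

t = 3.8361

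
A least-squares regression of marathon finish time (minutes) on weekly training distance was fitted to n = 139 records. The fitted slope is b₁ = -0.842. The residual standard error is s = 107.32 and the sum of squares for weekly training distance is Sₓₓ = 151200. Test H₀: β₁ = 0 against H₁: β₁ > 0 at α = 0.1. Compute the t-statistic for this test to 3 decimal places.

SE(b₁) = s/√Sₓₓ = 107.32/√151200 = 0.275997.
t = -0.842 / 0.275997 = -3.051.
df = n − 2 = 137.
One-sided p ≈ 0.9986, which is ≥ 0.1, so fail to reject H₀.
The data do not give significant evidence that the true slope on weekly training distance is positive.

t = -3.051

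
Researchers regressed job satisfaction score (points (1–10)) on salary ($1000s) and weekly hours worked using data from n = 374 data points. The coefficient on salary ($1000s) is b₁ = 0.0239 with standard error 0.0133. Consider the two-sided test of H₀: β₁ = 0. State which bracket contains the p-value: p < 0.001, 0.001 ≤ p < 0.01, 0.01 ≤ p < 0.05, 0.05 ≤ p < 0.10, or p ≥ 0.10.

t = 0.0239 / 0.0133 = 1.797.
df = n − k − 1 = 374 − 2 − 1 = 371.
Two-sided p = 2·P(T_{371} > |t|) ≈ 0.0732.
So 0.05 ≤ p < 0.10.

0.05 ≤ p < 0.10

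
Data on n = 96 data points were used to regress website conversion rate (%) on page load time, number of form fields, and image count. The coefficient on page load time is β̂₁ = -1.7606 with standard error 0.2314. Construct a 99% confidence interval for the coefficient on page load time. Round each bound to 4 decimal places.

df = n − k − 1 = 96 − 3 − 1 = 92.
t* = t_{0.005, 92} = 2.63033.
Margin = t* × SE = 2.63033 × 0.2314 = 0.608658.
CI: -1.7606 ± 0.608658 → (-2.3693, -1.1519).
With 99% confidence, each one-unit increase in page load time is associated with a change of between -2.3693 and -1.1519 % in website conversion rate, holding the other predictors fixed.

(-2.3693, -1.1519)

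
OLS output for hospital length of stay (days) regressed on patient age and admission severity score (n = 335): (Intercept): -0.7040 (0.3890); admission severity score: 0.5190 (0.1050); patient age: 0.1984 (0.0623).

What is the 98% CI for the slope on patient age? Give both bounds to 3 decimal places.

(0.053, 0.344)

Read off: b = 0.1984, SE = 0.0623 for patient age.
df = n − k − 1 = 335 − 2 − 1 = 332.
t* = t_{0.01, 332} = 2.337632.
Margin = t* × SE = 2.337632 × 0.0623 = 0.14563.
CI: 0.1984 ± 0.14563 → (0.053, 0.344).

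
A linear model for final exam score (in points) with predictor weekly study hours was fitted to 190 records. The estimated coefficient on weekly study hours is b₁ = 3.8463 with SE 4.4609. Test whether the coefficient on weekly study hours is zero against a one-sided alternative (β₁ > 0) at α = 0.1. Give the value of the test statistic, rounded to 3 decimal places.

H₀: β₁ = 0 vs H₁: β₁ > 0.
t = (b₁ − β₁⁰)/SE = 3.8463 / 4.4609 = 0.862.
df = n − 2 = 190 − 2 = 188.
One-sided p ≈ 0.1948, which is ≥ 0.1, so fail to reject H₀.
The data do not give significant evidence that the true slope on weekly study hours is positive.

t = 0.862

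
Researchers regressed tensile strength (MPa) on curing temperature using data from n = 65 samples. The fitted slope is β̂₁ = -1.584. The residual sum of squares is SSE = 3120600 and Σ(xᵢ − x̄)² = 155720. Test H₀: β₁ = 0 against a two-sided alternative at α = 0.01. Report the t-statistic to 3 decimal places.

MSE = SSE/(n − 2) = 3120600/63 = 49533.3.
SE(β̂₁) = √(MSE/Sₓₓ) = √(49533.3/155720) = 0.563997.
t = -1.584 / 0.563997 = -2.809.
df = n − 2 = 63.
Two-sided p ≈ 0.0066, which is < 0.01, so reject H₀.
There is evidence that curing temperature is associated with tensile strength.

t = -2.809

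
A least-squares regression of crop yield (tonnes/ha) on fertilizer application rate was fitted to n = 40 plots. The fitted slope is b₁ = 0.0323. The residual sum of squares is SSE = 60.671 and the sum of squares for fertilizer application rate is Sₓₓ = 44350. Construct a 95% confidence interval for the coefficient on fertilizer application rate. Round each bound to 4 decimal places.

MSE = SSE/(n − 2) = 60.671/38 = 1.59661.
SE(b₁) = √(MSE/Sₓₓ) = √(1.59661/44350) = 0.00600001.
df = n − 2 = 38.
t* = t_{0.025, 38} = 2.024394.
Margin = t* × SE = 2.024394 × 0.00600001 = 0.012146.
CI: 0.0323 ± 0.012146 → (0.0202, 0.0444).
With 95% confidence, each one-unit increase in fertilizer application rate is associated with a change of between 0.0202 and 0.0444 tonnes/ha in crop yield.

(0.0202, 0.0444)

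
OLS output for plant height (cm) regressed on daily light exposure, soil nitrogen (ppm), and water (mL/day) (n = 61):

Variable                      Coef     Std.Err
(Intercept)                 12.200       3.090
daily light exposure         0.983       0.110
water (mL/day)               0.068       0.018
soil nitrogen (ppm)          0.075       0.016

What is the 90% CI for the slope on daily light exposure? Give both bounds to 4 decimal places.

(0.7991, 1.1669)

Read off: b = 0.983, SE = 0.110 for daily light exposure.
df = n − k − 1 = 61 − 3 − 1 = 57.
t* = t_{0.05, 57} = 1.672029.
Margin = t* × SE = 1.672029 × 0.110 = 0.183923.
CI: 0.983 ± 0.183923 → (0.7991, 1.1669).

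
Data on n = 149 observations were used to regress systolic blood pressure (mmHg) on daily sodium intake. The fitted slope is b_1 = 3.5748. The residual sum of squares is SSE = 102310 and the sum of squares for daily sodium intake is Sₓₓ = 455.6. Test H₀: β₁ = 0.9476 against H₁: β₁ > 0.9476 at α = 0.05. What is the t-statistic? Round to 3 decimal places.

MSE = SSE/(n − 2) = 102310/147 = 695.986.
SE(b_1) = √(MSE/Sₓₓ) = √(695.986/455.6) = 1.23597.
t = (3.5748 − 0.9476) / 1.23597 = 2.126.
df = n − 2 = 147.
One-sided p ≈ 0.0176, which is < 0.05, so reject H₀.
There is evidence that the true slope on daily sodium intake exceeds 0.9476 mmHg per unit.

t = 2.126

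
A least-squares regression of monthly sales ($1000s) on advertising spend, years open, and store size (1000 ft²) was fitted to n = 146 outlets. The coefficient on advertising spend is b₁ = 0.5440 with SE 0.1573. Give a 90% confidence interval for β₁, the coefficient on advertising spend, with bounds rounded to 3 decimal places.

df = n − k − 1 = 146 − 3 − 1 = 142.
t* = t_{0.05, 142} = 1.655655.
Margin = t* × SE = 1.655655 × 0.1573 = 0.26043.
CI: 0.5440 ± 0.26043 → (0.284, 0.804).
With 90% confidence, each one-unit increase in advertising spend is associated with a change of between 0.284 and 0.804 $1000s in monthly sales, holding the other predictors fixed.

(0.284, 0.804)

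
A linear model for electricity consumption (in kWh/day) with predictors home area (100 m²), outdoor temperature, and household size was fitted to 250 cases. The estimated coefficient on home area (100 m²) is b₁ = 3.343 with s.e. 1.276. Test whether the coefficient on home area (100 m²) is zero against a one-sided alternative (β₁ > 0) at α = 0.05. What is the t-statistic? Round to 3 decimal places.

H₀: β₁ = 0 vs H₁: β₁ > 0.
t = (b₁ − β₁⁰)/SE = 3.343 / 1.276 = 2.620.
df = n − k − 1 = 250 − 3 − 1 = 246.
One-sided p ≈ 0.0047, which is < 0.05, so reject H₀.
There is evidence that the true slope on home area (100 m²) is positive, holding the other predictors fixed.

t = 2.620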